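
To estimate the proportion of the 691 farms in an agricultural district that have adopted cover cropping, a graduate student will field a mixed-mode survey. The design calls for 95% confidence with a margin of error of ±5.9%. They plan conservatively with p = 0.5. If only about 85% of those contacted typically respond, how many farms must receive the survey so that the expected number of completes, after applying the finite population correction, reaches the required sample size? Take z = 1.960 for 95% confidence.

Completed interviews needed (unadjusted): n₀ = 1.960² × 0.2500 / 0.059² ≈ 275.90 → 276.
FPC for N = 691: n = 276 / (1 + 275/691) = 276 / 1.3980 ≈ 197.43 → 198.
At an 85% response rate, contacts needed = 198 / 0.85 ≈ 232.94 → 233.

233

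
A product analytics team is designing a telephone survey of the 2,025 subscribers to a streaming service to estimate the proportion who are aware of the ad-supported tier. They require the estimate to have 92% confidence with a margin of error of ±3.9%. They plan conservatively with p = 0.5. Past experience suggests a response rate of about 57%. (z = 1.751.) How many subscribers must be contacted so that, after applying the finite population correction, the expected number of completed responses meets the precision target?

Completed interviews needed (unadjusted): n₀ = 1.751² × 0.2500 / 0.039² ≈ 503.94 → 504.
FPC for N = 2,025: n = 504 / (1 + 503/2025) = 504 / 1.2484 ≈ 403.72 → 404.
At a 57% response rate, contacts needed = 404 / 0.57 ≈ 708.77 → 709.

709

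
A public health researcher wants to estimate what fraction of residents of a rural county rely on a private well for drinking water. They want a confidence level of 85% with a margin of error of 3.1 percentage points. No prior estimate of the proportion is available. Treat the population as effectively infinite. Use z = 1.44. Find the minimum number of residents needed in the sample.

540

With no prior estimate, use p = 0.5, giving p(1−p) = 0.25.
n = z²·p(1−p)/E² = 1.44² × 0.2500 / 0.031² = 2.0736 × 0.2500 / 0.000961 ≈ 539.44.
Rounding up gives n = 540.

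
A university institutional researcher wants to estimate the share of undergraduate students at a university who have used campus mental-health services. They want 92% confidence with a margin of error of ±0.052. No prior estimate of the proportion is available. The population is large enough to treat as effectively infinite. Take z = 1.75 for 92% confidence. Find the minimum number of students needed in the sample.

With no prior estimate, use p = 0.5, giving p(1−p) = 0.25.
n = z²·p(1−p)/E² = 1.75² × 0.2500 / 0.052² = 3.0625 × 0.2500 / 0.002704 ≈ 283.15.
Rounding up gives n = 284.

284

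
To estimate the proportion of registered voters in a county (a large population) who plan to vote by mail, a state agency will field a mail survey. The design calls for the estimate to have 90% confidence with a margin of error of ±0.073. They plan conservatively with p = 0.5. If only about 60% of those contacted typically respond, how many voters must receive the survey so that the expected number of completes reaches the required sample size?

For 90% confidence, z = 1.645.
Completed interviews needed: n₀ = 1.645² × 0.2500 / 0.073² ≈ 126.95 → 127.
At a 60% response rate, contacts needed = 127 / 0.60 ≈ 211.67 → 212.

212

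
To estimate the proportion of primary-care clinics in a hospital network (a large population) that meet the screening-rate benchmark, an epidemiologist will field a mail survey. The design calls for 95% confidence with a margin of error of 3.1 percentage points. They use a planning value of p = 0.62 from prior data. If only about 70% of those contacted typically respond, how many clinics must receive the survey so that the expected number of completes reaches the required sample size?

For 95% confidence, z = 1.960.
Completed interviews needed: n₀ = 1.960² × 0.2356 / 0.031² ≈ 941.81 → 942.
At a 70% response rate, contacts needed = 942 / 0.70 ≈ 1345.71 → 1346.

1346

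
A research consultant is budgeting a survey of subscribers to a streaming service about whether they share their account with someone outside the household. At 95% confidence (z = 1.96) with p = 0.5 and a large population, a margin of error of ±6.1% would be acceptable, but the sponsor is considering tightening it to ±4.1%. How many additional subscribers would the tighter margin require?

At ±6.1%: n = 1.96² × 0.2500 / 0.061² ≈ 258.10 → 259.
At ±4.1%: n = 1.96² × 0.2500 / 0.041² ≈ 571.33 → 572.
Additional respondents: 572 − 259 = 313.

313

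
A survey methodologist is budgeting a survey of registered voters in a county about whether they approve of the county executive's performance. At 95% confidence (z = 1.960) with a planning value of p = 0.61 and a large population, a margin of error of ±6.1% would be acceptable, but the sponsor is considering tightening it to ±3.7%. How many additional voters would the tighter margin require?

At ±6.1%: n = 1.960² × 0.2379 / 0.061² ≈ 245.61 → 246.
At ±3.7%: n = 1.960² × 0.2379 / 0.037² ≈ 667.58 → 668.
Additional respondents: 668 − 246 = 422.

422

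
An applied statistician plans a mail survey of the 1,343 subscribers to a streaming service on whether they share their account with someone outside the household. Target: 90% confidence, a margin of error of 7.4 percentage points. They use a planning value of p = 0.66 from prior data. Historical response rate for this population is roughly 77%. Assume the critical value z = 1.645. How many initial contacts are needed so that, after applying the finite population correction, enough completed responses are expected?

Completed interviews needed (unadjusted): n₀ = 1.645² × 0.2244 / 0.074² ≈ 110.89 → 111.
FPC for N = 1,343: n = 111 / (1 + 110/1343) = 111 / 1.0819 ≈ 102.60 → 103.
At a 77% response rate, contacts needed = 103 / 0.77 ≈ 133.77 → 134.

134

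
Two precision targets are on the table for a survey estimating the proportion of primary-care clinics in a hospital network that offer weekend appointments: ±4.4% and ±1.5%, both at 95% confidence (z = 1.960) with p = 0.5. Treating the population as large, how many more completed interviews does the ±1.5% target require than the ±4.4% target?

At ±4.4%: n = 1.960² × 0.2500 / 0.044² ≈ 496.07 → 497.
At ±1.5%: n = 1.960² × 0.2500 / 0.015² ≈ 4268.44 → 4269.
Additional respondents: 4269 − 497 = 3772.

3772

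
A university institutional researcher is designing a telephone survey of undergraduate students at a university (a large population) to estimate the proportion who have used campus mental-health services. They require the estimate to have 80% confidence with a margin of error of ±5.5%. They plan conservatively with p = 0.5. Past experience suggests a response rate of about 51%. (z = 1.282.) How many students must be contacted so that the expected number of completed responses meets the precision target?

267

Completed interviews needed: n₀ = 1.282² × 0.2500 / 0.055² ≈ 135.83 → 136.
At a 51% response rate, contacts needed = 136 / 0.51 ≈ 266.67 → 267.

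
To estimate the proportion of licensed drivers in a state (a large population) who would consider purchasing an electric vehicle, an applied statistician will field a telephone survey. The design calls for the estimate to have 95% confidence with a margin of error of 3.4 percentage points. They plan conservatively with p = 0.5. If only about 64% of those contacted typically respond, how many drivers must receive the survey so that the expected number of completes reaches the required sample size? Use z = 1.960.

1299

Completed interviews needed: n₀ = 1.960² × 0.2500 / 0.034² ≈ 830.80 → 831.
At a 64% response rate, contacts needed = 831 / 0.64 ≈ 1298.44 → 1299.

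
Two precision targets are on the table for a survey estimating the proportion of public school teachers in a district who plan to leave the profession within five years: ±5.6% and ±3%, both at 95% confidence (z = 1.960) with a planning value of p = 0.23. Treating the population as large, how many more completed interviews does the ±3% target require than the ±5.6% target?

At ±5.6%: n = 1.960² × 0.1771 / 0.056² ≈ 216.95 → 217.
At ±3%: n = 1.960² × 0.1771 / 0.030² ≈ 755.94 → 756.
Additional respondents: 756 − 217 = 539.

539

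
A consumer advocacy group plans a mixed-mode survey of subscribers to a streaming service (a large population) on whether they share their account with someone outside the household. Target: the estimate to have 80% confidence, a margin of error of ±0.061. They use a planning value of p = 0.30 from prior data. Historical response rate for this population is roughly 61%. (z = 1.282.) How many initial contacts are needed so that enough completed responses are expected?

153

Completed interviews needed: n₀ = 1.282² × 0.2100 / 0.061² ≈ 92.75 → 93.
At a 61% response rate, contacts needed = 93 / 0.61 ≈ 152.46 → 153.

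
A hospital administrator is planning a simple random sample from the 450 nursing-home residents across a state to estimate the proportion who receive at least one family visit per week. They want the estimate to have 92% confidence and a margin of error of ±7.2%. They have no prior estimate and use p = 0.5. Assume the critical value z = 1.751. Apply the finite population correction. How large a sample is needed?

Unadjusted: n₀ = 1.751² × 0.50 × 0.50 / 0.072² ≈ 147.86, so n₀ = 148.
Finite population correction with N = 450: n = n₀ / (1 + (n₀−1)/N) = 148 / (1 + 147/450) = 148 / 1.3267 ≈ 111.56.
Rounding up, n = 112.

112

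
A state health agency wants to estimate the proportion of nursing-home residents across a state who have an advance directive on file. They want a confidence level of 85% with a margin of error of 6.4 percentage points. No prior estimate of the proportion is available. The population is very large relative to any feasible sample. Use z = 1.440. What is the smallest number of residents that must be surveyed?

With no prior estimate, use p = 0.5, giving p(1−p) = 0.25.
n = z²·p(1−p)/E² = 1.440² × 0.2500 / 0.064² = 2.0736 × 0.2500 / 0.004096 ≈ 126.56.
Rounding up gives n = 127.

127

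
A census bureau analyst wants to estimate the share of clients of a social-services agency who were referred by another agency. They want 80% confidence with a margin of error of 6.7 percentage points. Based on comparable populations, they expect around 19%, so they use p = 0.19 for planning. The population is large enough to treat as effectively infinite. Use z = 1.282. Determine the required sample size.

With p = 0.19, p(1−p) = 0.1539.
n = z²·p(1−p)/E² = 1.282² × 0.1539 / 0.067² = 1.6435 × 0.1539 / 0.004489 ≈ 56.35.
Rounding up gives n = 57.

57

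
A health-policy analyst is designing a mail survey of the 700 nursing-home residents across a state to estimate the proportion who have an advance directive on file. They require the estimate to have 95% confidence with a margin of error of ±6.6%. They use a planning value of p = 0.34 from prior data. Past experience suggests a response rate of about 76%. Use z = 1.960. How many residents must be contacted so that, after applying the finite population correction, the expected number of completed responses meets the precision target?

204

Completed interviews needed (unadjusted): n₀ = 1.960² × 0.2244 / 0.066² ≈ 197.90 → 198.
FPC for N = 700: n = 198 / (1 + 197/700) = 198 / 1.2814 ≈ 154.52 → 155.
At a 76% response rate, contacts needed = 155 / 0.76 ≈ 203.95 → 204.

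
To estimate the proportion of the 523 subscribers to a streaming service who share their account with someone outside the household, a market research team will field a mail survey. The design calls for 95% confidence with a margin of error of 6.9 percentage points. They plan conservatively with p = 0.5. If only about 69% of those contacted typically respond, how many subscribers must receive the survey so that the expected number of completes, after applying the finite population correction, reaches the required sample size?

212

For 95% confidence, z = 1.960.
Completed interviews needed (unadjusted): n₀ = 1.960² × 0.2500 / 0.069² ≈ 201.72 → 202.
FPC for N = 523: n = 202 / (1 + 201/523) = 202 / 1.3843 ≈ 145.92 → 146.
At a 69% response rate, contacts needed = 146 / 0.69 ≈ 211.59 → 212.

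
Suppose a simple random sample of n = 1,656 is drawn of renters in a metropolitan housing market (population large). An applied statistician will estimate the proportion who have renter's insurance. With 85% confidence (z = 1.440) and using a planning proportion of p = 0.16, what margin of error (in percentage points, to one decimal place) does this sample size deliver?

1.3

SE(p̂) = √[p(1−p)/n] = √[0.1344/1656] = 0.00901.
E = z × SE = 1.440 × 0.00901 = 0.01297, or 1.3 percentage points.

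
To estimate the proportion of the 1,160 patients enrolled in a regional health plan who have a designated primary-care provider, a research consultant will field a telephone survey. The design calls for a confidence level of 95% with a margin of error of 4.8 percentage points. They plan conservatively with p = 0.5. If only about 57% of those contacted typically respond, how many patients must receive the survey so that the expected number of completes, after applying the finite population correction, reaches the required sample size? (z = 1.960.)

539

Completed interviews needed (unadjusted): n₀ = 1.960² × 0.2500 / 0.048² ≈ 416.84 → 417.
FPC for N = 1,160: n = 417 / (1 + 416/1160) = 417 / 1.3586 ≈ 306.93 → 307.
At a 57% response rate, contacts needed = 307 / 0.57 ≈ 538.60 → 539.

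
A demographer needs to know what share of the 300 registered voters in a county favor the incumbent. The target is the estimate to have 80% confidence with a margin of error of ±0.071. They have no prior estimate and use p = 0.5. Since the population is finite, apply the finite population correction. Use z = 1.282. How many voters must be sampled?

65

Unadjusted: n₀ = 1.282² × 0.50 × 0.50 / 0.071² ≈ 81.51, so n₀ = 82.
Finite population correction with N = 300: n = n₀ / (1 + (n₀−1)/N) = 82 / (1 + 81/300) = 82 / 1.2700 ≈ 64.57.
Rounding up, n = 65.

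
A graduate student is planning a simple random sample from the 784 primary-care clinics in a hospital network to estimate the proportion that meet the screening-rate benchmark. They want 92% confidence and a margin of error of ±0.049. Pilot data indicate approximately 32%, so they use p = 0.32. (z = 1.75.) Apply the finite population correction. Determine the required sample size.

206

Unadjusted: n₀ = 1.75² × 0.32 × 0.68 / 0.049² ≈ 277.55, so n₀ = 278.
Finite population correction with N = 784: n = n₀ / (1 + (n₀−1)/N) = 278 / (1 + 277/784) = 278 / 1.3533 ≈ 205.42.
Rounding up, n = 206.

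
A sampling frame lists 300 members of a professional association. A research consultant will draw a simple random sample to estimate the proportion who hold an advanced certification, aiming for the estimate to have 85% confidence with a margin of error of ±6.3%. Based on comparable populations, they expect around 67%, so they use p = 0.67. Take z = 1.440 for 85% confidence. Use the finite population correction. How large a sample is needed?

Unadjusted: n₀ = 1.440² × 0.67 × 0.33 / 0.063² ≈ 115.51, so n₀ = 116.
Finite population correction with N = 300: n = n₀ / (1 + (n₀−1)/N) = 116 / (1 + 115/300) = 116 / 1.3833 ≈ 83.86.
Rounding up, n = 84.

84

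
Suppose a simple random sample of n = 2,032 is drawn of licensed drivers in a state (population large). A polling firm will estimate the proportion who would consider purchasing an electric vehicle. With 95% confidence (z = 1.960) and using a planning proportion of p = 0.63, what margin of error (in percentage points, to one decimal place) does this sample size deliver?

SE(p̂) = √[p(1−p)/n] = √[0.2331/2032] = 0.01071.
E = z × SE = 1.960 × 0.01071 = 0.02099, or 2.1 percentage points.

2.1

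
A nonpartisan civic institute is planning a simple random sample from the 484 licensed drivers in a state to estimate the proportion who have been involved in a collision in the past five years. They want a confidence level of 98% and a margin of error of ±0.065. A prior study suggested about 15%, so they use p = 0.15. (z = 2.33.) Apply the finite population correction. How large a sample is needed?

Unadjusted: n₀ = 2.33² × 0.15 × 0.85 / 0.065² ≈ 163.83, so n₀ = 164.
Finite population correction with N = 484: n = n₀ / (1 + (n₀−1)/N) = 164 / (1 + 163/484) = 164 / 1.3368 ≈ 122.68.
Rounding up, n = 123.

123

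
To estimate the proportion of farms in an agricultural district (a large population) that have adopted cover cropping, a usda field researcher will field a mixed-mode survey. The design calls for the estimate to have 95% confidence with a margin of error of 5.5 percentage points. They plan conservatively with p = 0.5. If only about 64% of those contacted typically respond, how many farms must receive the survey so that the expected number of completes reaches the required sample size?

For 95% confidence, z = 1.960.
Completed interviews needed: n₀ = 1.960² × 0.2500 / 0.055² ≈ 317.49 → 318.
At a 64% response rate, contacts needed = 318 / 0.64 ≈ 496.88 → 497.

497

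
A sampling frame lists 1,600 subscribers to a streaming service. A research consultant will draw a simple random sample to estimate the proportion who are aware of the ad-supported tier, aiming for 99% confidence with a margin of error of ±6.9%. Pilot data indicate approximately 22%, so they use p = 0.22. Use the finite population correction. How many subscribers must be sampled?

209

For 99% confidence, z = 2.576.
Unadjusted: n₀ = 2.576² × 0.22 × 0.78 / 0.069² ≈ 239.17, so n₀ = 240.
Finite population correction with N = 1,600: n = n₀ / (1 + (n₀−1)/N) = 240 / (1 + 239/1600) = 240 / 1.1494 ≈ 208.81.
Rounding up, n = 209.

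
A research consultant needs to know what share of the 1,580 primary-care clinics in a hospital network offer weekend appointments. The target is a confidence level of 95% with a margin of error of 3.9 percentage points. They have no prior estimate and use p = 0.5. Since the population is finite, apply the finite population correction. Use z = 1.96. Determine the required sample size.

452

Unadjusted: n₀ = 1.96² × 0.50 × 0.50 / 0.039² ≈ 631.43, so n₀ = 632.
Finite population correction with N = 1,580: n = n₀ / (1 + (n₀−1)/N) = 632 / (1 + 631/1580) = 632 / 1.3994 ≈ 451.63.
Rounding up, n = 452.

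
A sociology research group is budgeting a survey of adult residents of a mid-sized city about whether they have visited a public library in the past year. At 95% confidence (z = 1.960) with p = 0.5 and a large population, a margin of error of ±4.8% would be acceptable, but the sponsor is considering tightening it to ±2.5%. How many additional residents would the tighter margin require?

At ±4.8%: n = 1.960² × 0.2500 / 0.048² ≈ 416.84 → 417.
At ±2.5%: n = 1.960² × 0.2500 / 0.025² ≈ 1536.64 → 1537.
Additional respondents: 1537 − 417 = 1120.

1120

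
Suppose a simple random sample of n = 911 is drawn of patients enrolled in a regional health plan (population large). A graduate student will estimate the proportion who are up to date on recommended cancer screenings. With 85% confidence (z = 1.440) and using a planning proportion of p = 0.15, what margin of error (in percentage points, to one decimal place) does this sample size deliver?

SE(p̂) = √[p(1−p)/n] = √[0.1275/911] = 0.01183.
E = z × SE = 1.440 × 0.01183 = 0.01704, or 1.7 percentage points.

1.7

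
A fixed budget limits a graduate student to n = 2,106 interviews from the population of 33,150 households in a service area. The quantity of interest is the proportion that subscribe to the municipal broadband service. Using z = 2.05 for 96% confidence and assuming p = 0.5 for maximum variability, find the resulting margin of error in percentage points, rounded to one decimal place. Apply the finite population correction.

Finite-population factor: (N−n)/(N−1) = (33150−2106)/(33150−1) = 0.9365.
SE(p̂) = √[p(1−p)/n · (N−n)/(N−1)] = √[0.2500/2106 × 0.9365] = 0.01054.
E = z × SE = 2.05 × 0.01054 = 0.02161 ≈ 2.2 percentage points.

2.2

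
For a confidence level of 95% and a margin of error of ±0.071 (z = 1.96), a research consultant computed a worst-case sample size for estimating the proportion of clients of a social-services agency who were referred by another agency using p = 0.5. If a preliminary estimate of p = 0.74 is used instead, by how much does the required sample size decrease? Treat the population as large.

Conservative (p = 0.5): n = 1.96² × 0.25 / 0.071² ≈ 190.52 → 191.
Using p = 0.74: p(1−p) = 0.1924, so n = 1.96² × 0.1924 / 0.071² ≈ 146.62 → 147.
Reduction: 191 − 147 = 44.

44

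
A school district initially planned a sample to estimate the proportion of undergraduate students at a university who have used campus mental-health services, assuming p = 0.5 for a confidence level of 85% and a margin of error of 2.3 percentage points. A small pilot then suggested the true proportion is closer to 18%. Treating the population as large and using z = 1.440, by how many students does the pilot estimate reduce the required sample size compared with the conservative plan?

401

Conservative (p = 0.5): n = 1.440² × 0.25 / 0.023² ≈ 979.96 → 980.
Using p = 0.18: p(1−p) = 0.1476, so n = 1.440² × 0.1476 / 0.023² ≈ 578.57 → 579.
Reduction: 980 − 579 = 401.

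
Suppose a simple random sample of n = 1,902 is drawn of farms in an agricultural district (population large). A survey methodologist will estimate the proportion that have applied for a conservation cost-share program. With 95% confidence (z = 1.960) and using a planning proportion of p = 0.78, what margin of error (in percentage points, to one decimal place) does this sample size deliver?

SE(p̂) = √[p(1−p)/n] = √[0.1716/1902] = 0.00950.
E = z × SE = 1.960 × 0.00950 = 0.01862, or 1.9 percentage points.

1.9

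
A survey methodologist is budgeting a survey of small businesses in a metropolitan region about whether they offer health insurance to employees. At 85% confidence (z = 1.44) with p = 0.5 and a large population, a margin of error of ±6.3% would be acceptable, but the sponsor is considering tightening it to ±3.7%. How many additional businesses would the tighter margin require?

248

At ±6.3%: n = 1.44² × 0.2500 / 0.063² ≈ 130.61 → 131.
At ±3.7%: n = 1.44² × 0.2500 / 0.037² ≈ 378.67 → 379.
Additional respondents: 379 − 131 = 248.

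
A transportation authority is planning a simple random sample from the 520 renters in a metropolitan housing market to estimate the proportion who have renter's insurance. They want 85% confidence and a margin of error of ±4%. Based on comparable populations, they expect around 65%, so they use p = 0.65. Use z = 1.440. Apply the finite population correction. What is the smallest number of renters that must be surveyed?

Unadjusted: n₀ = 1.440² × 0.65 × 0.35 / 0.040² ≈ 294.84, so n₀ = 295.
Finite population correction with N = 520: n = n₀ / (1 + (n₀−1)/N) = 295 / (1 + 294/520) = 295 / 1.5654 ≈ 188.45.
Rounding up, n = 189.

189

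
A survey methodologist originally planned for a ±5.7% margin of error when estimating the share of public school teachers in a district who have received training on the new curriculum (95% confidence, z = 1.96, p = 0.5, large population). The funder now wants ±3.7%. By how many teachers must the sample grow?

406

At ±5.7%: n = 1.96² × 0.2500 / 0.057² ≈ 295.60 → 296.
At ±3.7%: n = 1.96² × 0.2500 / 0.037² ≈ 701.53 → 702.
Additional respondents: 702 − 296 = 406.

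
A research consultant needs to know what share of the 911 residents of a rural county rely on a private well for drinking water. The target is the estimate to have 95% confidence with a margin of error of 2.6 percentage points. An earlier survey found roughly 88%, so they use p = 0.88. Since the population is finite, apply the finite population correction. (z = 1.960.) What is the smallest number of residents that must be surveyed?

363

Unadjusted: n₀ = 1.960² × 0.88 × 0.12 / 0.026² ≈ 600.11, so n₀ = 601.
Finite population correction with N = 911: n = n₀ / (1 + (n₀−1)/N) = 601 / (1 + 600/911) = 601 / 1.6586 ≈ 362.35.
Rounding up, n = 363.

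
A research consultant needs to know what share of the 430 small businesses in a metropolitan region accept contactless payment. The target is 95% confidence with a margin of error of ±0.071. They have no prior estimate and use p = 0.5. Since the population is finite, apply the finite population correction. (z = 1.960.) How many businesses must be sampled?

133

Unadjusted: n₀ = 1.960² × 0.50 × 0.50 / 0.071² ≈ 190.52, so n₀ = 191.
Finite population correction with N = 430: n = n₀ / (1 + (n₀−1)/N) = 191 / (1 + 190/430) = 191 / 1.4419 ≈ 132.47.
Rounding up, n = 133.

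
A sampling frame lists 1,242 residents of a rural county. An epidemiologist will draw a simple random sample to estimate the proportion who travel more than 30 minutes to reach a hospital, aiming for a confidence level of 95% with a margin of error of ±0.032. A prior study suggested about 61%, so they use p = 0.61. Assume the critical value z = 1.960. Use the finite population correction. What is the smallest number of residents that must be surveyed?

520

Unadjusted: n₀ = 1.960² × 0.61 × 0.39 / 0.032² ≈ 892.50, so n₀ = 893.
Finite population correction with N = 1,242: n = n₀ / (1 + (n₀−1)/N) = 893 / (1 + 892/1242) = 893 / 1.7182 ≈ 519.73.
Rounding up, n = 520.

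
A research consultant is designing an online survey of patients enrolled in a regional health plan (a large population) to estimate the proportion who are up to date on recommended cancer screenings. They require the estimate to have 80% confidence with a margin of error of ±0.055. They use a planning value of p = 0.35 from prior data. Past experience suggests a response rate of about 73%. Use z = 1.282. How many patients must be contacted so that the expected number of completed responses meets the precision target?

Completed interviews needed: n₀ = 1.282² × 0.2275 / 0.055² ≈ 123.60 → 124.
At a 73% response rate, contacts needed = 124 / 0.73 ≈ 169.86 → 170.

170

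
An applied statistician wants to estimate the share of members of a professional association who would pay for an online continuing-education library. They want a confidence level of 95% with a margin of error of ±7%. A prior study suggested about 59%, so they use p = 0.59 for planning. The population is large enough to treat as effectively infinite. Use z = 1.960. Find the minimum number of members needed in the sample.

190

With p = 0.59, p(1−p) = 0.2419.
n = z²·p(1−p)/E² = 1.960² × 0.2419 / 0.070² = 3.8416 × 0.2419 / 0.004900 ≈ 189.65.
Rounding up gives n = 190.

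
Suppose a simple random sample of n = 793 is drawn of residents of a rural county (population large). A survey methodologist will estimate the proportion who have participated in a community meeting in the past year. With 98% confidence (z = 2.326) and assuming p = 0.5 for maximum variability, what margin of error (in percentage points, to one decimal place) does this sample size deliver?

SE(p̂) = √[p(1−p)/n] = √[0.2500/793] = 0.01776.
E = z × SE = 2.326 × 0.01776 = 0.04130, or 4.1 percentage points.

4.1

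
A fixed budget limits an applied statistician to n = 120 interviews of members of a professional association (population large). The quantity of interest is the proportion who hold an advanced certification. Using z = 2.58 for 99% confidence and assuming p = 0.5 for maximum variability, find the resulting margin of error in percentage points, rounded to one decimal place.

SE(p̂) = √[p(1−p)/n] = √[0.2500/120] = 0.04564.
E = z × SE = 2.58 × 0.04564 = 0.11776, or 11.8 percentage points.

11.8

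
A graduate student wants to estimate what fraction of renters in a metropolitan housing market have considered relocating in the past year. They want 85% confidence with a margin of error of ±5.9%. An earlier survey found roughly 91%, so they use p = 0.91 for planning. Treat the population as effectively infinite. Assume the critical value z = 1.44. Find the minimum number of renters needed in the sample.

With p = 0.91, p(1−p) = 0.0819.
n = z²·p(1−p)/E² = 1.44² × 0.0819 / 0.059² = 2.0736 × 0.0819 / 0.003481 ≈ 48.79.
Rounding up gives n = 49.

49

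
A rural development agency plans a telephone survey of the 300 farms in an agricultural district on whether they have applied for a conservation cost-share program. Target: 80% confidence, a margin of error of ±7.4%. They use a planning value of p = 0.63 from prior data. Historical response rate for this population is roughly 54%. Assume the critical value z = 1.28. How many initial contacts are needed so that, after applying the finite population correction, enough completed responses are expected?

106

Completed interviews needed (unadjusted): n₀ = 1.28² × 0.2331 / 0.074² ≈ 69.74 → 70.
FPC for N = 300: n = 70 / (1 + 69/300) = 70 / 1.2300 ≈ 56.91 → 57.
At a 54% response rate, contacts needed = 57 / 0.54 ≈ 105.56 → 106.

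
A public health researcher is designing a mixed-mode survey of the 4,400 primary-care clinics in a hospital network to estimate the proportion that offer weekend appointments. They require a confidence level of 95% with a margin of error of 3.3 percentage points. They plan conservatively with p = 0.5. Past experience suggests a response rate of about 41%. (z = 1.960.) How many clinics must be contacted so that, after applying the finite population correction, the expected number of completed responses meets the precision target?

Completed interviews needed (unadjusted): n₀ = 1.960² × 0.2500 / 0.033² ≈ 881.91 → 882.
FPC for N = 4,400: n = 882 / (1 + 881/4400) = 882 / 1.2002 ≈ 734.86 → 735.
At a 41% response rate, contacts needed = 735 / 0.41 ≈ 1792.68 → 1793.

1793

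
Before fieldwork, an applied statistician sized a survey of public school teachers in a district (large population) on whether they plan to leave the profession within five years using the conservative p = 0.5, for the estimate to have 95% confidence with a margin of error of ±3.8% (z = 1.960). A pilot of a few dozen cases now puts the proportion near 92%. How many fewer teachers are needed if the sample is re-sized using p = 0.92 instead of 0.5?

Conservative (p = 0.5): n = 1.960² × 0.25 / 0.038² ≈ 665.10 → 666.
Using p = 0.92: p(1−p) = 0.0736, so n = 1.960² × 0.0736 / 0.038² ≈ 195.80 → 196.
Reduction: 666 − 196 = 470.

470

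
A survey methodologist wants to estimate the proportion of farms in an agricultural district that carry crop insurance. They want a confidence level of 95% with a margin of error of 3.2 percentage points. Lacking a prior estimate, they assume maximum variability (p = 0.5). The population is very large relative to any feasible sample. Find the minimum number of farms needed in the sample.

For 95% confidence, z = 1.960.
With p = 0.5, p(1−p) = 0.25.
n = z²·p(1−p)/E² = 1.960² × 0.2500 / 0.032² = 3.8416 × 0.2500 / 0.001024 ≈ 937.89.
Rounding up gives n = 938.

938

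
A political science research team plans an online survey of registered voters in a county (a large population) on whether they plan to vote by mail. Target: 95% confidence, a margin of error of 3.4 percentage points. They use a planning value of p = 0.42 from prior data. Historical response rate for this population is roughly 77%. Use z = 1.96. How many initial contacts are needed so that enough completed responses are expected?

Completed interviews needed: n₀ = 1.96² × 0.2436 / 0.034² ≈ 809.53 → 810.
At a 77% response rate, contacts needed = 810 / 0.77 ≈ 1051.95 → 1052.

1052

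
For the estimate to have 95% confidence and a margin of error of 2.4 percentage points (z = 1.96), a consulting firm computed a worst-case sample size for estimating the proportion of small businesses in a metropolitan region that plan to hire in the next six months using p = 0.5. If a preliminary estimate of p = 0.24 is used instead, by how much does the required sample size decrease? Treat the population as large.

451

Conservative (p = 0.5): n = 1.96² × 0.25 / 0.024² ≈ 1667.36 → 1668.
Using p = 0.24: p(1−p) = 0.1824, so n = 1.96² × 0.1824 / 0.024² ≈ 1216.51 → 1217.
Reduction: 1668 − 1217 = 451.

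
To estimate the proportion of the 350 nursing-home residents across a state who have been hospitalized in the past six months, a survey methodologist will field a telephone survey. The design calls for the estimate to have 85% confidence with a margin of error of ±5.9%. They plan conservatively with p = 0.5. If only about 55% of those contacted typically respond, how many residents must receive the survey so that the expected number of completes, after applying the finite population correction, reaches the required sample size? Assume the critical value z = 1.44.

191

Completed interviews needed (unadjusted): n₀ = 1.44² × 0.2500 / 0.059² ≈ 148.92 → 149.
FPC for N = 350: n = 149 / (1 + 148/350) = 149 / 1.4229 ≈ 104.72 → 105.
At a 55% response rate, contacts needed = 105 / 0.55 ≈ 190.91 → 191.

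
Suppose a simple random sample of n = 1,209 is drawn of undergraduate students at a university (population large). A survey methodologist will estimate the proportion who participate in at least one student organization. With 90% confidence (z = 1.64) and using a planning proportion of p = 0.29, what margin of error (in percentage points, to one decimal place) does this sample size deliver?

2.1

SE(p̂) = √[p(1−p)/n] = √[0.2059/1209] = 0.01305.
E = z × SE = 1.64 × 0.01305 = 0.02140, or 2.1 percentage points.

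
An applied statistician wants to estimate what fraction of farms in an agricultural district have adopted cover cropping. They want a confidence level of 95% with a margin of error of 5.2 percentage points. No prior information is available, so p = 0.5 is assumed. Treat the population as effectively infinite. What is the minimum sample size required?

For 95% confidence, z = 1.960.
With p = 0.5, p(1−p) = 0.25.
n = z²·p(1−p)/E² = 1.960² × 0.2500 / 0.052² = 3.8416 × 0.2500 / 0.002704 ≈ 355.18.
Rounding up gives n = 356.

356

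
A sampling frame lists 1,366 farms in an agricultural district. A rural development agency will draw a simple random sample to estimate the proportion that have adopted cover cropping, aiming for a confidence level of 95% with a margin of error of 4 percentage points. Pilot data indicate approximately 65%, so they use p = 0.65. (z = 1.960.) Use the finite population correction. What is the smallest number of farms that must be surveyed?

391

Unadjusted: n₀ = 1.960² × 0.65 × 0.35 / 0.040² ≈ 546.23, so n₀ = 547.
Finite population correction with N = 1,366: n = n₀ / (1 + (n₀−1)/N) = 547 / (1 + 546/1366) = 547 / 1.3997 ≈ 390.80.
Rounding up, n = 391.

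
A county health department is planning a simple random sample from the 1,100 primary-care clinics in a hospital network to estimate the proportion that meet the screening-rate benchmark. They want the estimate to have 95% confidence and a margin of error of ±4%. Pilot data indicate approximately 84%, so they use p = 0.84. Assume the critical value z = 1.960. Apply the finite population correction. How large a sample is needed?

Unadjusted: n₀ = 1.960² × 0.84 × 0.16 / 0.040² ≈ 322.69, so n₀ = 323.
Finite population correction with N = 1,100: n = n₀ / (1 + (n₀−1)/N) = 323 / (1 + 322/1100) = 323 / 1.2927 ≈ 249.86.
Rounding up, n = 250.

250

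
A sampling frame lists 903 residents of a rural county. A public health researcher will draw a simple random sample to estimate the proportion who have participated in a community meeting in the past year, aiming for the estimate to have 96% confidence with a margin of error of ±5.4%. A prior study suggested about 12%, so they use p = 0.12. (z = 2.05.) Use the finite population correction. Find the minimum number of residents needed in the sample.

Unadjusted: n₀ = 2.05² × 0.12 × 0.88 / 0.054² ≈ 152.19, so n₀ = 153.
Finite population correction with N = 903: n = n₀ / (1 + (n₀−1)/N) = 153 / (1 + 152/903) = 153 / 1.1683 ≈ 130.96.
Rounding up, n = 131.

131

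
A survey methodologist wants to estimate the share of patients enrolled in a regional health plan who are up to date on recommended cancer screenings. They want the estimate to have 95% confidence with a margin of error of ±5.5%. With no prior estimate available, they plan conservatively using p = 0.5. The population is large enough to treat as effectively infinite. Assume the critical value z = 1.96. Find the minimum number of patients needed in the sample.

318

With p = 0.5, p(1−p) = 0.25.
n = z²·p(1−p)/E² = 1.96² × 0.2500 / 0.055² = 3.8416 × 0.2500 / 0.003025 ≈ 317.49.
Rounding up gives n = 318.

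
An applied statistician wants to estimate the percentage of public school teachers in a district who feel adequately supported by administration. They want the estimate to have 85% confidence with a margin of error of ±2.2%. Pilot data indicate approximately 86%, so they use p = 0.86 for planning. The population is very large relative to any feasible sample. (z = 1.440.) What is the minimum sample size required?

With p = 0.86, p(1−p) = 0.1204.
n = z²·p(1−p)/E² = 1.440² × 0.1204 / 0.022² = 2.0736 × 0.1204 / 0.000484 ≈ 515.83.
Rounding up gives n = 516.

516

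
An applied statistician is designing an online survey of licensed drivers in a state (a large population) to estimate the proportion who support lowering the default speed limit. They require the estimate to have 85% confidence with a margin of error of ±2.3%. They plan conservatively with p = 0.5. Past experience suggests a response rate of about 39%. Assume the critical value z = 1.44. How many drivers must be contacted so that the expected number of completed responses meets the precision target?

Completed interviews needed: n₀ = 1.44² × 0.2500 / 0.023² ≈ 979.96 → 980.
At a 39% response rate, contacts needed = 980 / 0.39 ≈ 2512.82 → 2513.

2513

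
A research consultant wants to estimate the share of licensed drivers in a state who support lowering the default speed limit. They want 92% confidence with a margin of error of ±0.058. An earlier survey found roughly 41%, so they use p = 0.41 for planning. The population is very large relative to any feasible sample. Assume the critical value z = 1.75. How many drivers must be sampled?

With p = 0.41, p(1−p) = 0.2419.
n = z²·p(1−p)/E² = 1.75² × 0.2419 / 0.058² = 3.0625 × 0.2419 / 0.003364 ≈ 220.22.
Rounding up gives n = 221.

221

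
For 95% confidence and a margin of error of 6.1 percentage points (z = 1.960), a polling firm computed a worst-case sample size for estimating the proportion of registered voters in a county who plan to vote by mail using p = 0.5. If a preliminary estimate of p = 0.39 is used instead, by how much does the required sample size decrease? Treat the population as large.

Conservative (p = 0.5): n = 1.960² × 0.25 / 0.061² ≈ 258.10 → 259.
Using p = 0.39: p(1−p) = 0.2379, so n = 1.960² × 0.2379 / 0.061² ≈ 245.61 → 246.
Reduction: 259 − 246 = 13.

13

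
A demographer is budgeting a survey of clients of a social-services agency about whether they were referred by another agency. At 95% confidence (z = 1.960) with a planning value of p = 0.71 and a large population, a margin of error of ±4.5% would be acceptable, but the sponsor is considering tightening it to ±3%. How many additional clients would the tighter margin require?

At ±4.5%: n = 1.960² × 0.2059 / 0.045² ≈ 390.61 → 391.
At ±3%: n = 1.960² × 0.2059 / 0.030² ≈ 878.87 → 879.
Additional respondents: 879 − 391 = 488.

488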